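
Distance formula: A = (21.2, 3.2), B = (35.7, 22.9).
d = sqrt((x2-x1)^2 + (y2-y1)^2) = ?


dx = 35.7 - 21.2 = 14.5
dy = 22.9 - 3.2 = 19.7
d = sqrt(210.25 + 388.09) = sqrt(598.34) = 24.4610

24.4610


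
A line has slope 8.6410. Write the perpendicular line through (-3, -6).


Perpendicular slope = -1/m1 = -1/8.6410 = -0.1157
b2 = y0 - m2*x0 = -6 - 3/8.6410 = -6 - 0.3472 = -6.3472

y = -0.1157x - 6.3472


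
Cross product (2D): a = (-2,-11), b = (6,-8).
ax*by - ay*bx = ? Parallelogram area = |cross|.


cross = -2*(-8) + 11*6 = 16 + 66 = 82
Parallelogram area = |82| = 82

cross = 82, parallelogram area = 82


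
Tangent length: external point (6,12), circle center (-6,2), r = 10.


d = sqrt((6+ 6)^2 + (12-2)^2) = sqrt(144+100) = 15.6205
L = sqrt(244.0000 - 100) = sqrt(144.0000) = 12.0000

12.0000


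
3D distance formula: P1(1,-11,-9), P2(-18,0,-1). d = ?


dx=-19, dy=11, dz=8
d = sqrt(361+121+64) = sqrt(546) = 23.3666

23.3666


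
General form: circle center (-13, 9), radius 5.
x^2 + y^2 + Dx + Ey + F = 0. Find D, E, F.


(x+ 13)^2 + (y-9)^2 = 5^2
D = -2h = 26, E = -2k = -18
F = h^2+k^2-r^2 = 169+81-25 = 225

D = 26, E = -18, F = 225


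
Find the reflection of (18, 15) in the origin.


Reflection rule for origin: (-x, -y)
(18, 15) -> (-18, -15)

(-18, -15)


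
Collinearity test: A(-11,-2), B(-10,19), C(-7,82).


-11*(19-82) - 10*(82+ 2) - 7*(-2-19)
= 693 - 840 + 147 = 0

Yes, collinear (determinant = 0)


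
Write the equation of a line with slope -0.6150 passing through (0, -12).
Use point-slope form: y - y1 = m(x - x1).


y + 12 = -0.6150(x - 0)
y = -0.6150x - 12 + 0.6150*0
y = -0.6150x - 12.0000

y = -0.6150x - 12.0000


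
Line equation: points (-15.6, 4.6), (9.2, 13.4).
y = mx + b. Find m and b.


m = (8.8)/(24.8) = 0.3548
b = y1 - m*x1 = 4.6 - (8.8*(-15.6))/(24.8) = 4.6 + 5.5355 = 10.1355

y = 0.3548x + 10.1355


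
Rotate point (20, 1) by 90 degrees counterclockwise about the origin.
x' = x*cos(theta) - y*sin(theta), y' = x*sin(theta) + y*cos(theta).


cos(90) = 0, sin(90) = 1
x' = 20*0 - 1*1 = -1
y' = 20*1 + 1*0 = 20

(-1, 20)


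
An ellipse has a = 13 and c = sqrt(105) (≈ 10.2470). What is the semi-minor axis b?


b^2 = 13^2 - (sqrt(105))^2 = 169 - 105 = 64
b = sqrt(64) = 8

b = 8


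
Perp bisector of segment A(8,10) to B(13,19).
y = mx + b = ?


Midpoint = (10.5, 14.5)
Slope of AB = dy/dx = 9/5 = 1.8000
Perp slope = -dx/dy = -5/9 = -0.5556
b = My - (perp slope)*Mx = 14.5 + (5*10.5)/9 = 14.5 + 5.8333 = 20.3333

y = -0.5556x + 20.3333


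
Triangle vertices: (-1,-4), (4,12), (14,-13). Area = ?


-1*(12+ 13) = -25
4*(-13+ 4) = -36
14*(-4-12) = -224
sum = -285
Area = |-285|/2 = 142.5000

142.5000 sq units


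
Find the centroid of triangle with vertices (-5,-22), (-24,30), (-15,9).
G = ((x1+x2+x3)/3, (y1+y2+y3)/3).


Gx = (-5- 24- 15)/3 = -44/3 = -14.6667
Gy = (-22+30+9)/3 = 17/3 = 5.6667

G = (-14.6667, 5.6667)


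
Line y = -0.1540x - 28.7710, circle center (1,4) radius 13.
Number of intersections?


Substitute y = -0.1540x - 28.7710: (x-1)^2 + (-0.1540x- 28.7710-4)^2 = 169
Expand to Ax^2 + Bx + C = 0, where b-k = -32.771
A = 1+m^2 = 1.023716
B = 2(m(b-k) - h) = 2(-0.1540*(-32.771) - 1) = 8.093468
C = h^2 + (b-k)^2 - r^2 = 1 + 1073.938441 - 169 = 905.938441
disc = B^2-4AC = 65.5042 - 3709.6947 = -3644.1905
disc < 0

0 intersection points


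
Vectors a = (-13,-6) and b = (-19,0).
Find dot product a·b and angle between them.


a·b = -13*(-19) - 6*0 = 247 + 0 = 247
|a| = sqrt(169+36) = 14.3178
|b| = sqrt(361+0) = 19.0000
cos(theta) = 247/(sqrt(205)*sqrt(361)) = 247/sqrt(74005) = 0.907959
theta = arccos(247/sqrt(74005)) = 24.7751 degrees

a·b = 247, theta = 24.7751 deg


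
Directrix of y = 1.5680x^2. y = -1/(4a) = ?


a = 1.5680
1/(4a) = 0.1594
directrix: y = -0.1594 = -0.1594

y = -0.1594


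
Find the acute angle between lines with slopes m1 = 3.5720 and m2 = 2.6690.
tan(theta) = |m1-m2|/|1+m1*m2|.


m1-m2 = 0.903
1+m1*m2 = 10.533668
tan(theta) = |0.903/10.533668| = 0.085725
theta = arctan(|0.903/10.533668|) = 4.8997 degrees (acute angle)

4.8997 degrees


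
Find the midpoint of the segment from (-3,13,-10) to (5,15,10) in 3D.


Mx = (-3+5)/2 = 1.0000
My = (13+15)/2 = 14.0000
Mz = (-10+10)/2 = 0

M = (1.0000, 14.0000, 0)


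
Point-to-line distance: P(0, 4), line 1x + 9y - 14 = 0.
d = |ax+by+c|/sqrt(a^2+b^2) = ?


|1*0 + 9*4 - 14| = |22| = 22
sqrt(1 + 81) = sqrt(82) = 9.0554
d = 22/sqrt(82) = 2.4295

2.4295


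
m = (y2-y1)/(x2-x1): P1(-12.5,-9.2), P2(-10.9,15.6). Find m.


dy = 15.6 + 9.2 = 24.8
dx = -10.9 + 12.5 = 1.6
m = 24.8/1.6 = 15.5000

m = 15.5000


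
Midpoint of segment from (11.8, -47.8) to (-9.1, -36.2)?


Mx = (11.8 - 9.1)/2 = 2.7/2 = 1.3500
My = (-47.8 - 36.2)/2 = -84.0/2 = -42.0000

(1.3500, -42.0000)


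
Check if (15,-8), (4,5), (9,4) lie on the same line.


15*(5-4) + 4*(4+ 8) + 9*(-8-5)
= 15 + 48 - 117 = -54

No, not collinear (determinant = -54)


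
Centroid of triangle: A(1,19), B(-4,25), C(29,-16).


Gx = (1- 4+29)/3 = 26/3 = 8.6667
Gy = (19+25- 16)/3 = 28/3 = 9.3333

G = (8.6667, 9.3333)


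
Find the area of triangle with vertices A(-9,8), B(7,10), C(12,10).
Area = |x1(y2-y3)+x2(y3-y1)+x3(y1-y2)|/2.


-9*(10-10) = 0
7*(10-8) = 14
12*(8-10) = -24
sum = -10
Area = |-10|/2 = 5.0000

5.0000 sq units


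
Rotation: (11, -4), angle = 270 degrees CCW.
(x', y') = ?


cos(270) = 0, sin(270) = -1
x' = 11*0 + 4*(-1) = -4
y' = 11*(-1) - 4*0 = -11

(-4, -11)


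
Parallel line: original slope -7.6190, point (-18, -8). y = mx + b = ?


Parallel lines have equal slopes.
m2 = -7.6190
b2 = -8 + 7.6190*(-18) = -145.1420

y = -7.6190x - 145.1420


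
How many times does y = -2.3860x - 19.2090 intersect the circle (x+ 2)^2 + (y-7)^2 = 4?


Substitute y = -2.3860x - 19.2090: (x+ 2)^2 + (-2.3860x- 19.2090-7)^2 = 4
Expand to Ax^2 + Bx + C = 0, where b-k = -26.209
A = 1+m^2 = 6.692996
B = 2(m(b-k) - h) = 2(-2.3860*(-26.209) + 2) = 129.069348
C = h^2 + (b-k)^2 - r^2 = 4 + 686.911681 - 4 = 686.911681
disc = B^2-4AC = 16658.8966 - 18389.9885 = -1731.0919
disc < 0

0 intersection points


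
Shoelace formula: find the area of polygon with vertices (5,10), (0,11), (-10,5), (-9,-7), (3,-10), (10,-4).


sum(xi*y_{i+1}) = 5*11 + 0*5 - 10*(-7) - 9*(-10) + 3*(-4) + 10*10 = 303
sum(yi*x_{i+1}) = 10*0 + 11*(-10) + 5*(-9) - 7*3 - 10*10 - 4*5 = -296
Area = |303 + 296|/2 = 599/2 = 299.5000

299.5000 sq units


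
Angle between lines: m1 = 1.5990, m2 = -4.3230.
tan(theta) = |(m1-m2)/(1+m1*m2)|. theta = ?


m1-m2 = 5.922
1+m1*m2 = -5.912477
tan(theta) = |5.922/(-5.912477)| = 1.001611
theta = arctan(|5.922/(-5.912477)|) = 45.0461 degrees (acute angle)

45.0461 degrees


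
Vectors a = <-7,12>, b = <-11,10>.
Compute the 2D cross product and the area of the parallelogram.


cross = -7*10 - 12*(-11) = -70 + 132 = 62
Parallelogram area = |62| = 62

cross = 62, parallelogram area = 62


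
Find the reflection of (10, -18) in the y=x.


Reflection rule for y=x: (y, x)
(10, -18) -> (-18, 10)

(-18, 10)


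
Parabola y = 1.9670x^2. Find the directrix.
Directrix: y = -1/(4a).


a = 1.9670
1/(4a) = 0.1271
directrix: y = -0.1271 = -0.1271

y = -0.1271


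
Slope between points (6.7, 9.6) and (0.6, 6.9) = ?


dy = 6.9 - 9.6 = -2.7
dx = 0.6 - 6.7 = -6.1
m = -2.7/(-6.1) = 0.4426

m = 0.4426


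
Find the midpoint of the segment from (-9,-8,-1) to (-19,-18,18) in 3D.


Mx = (-9- 19)/2 = -14.0000
My = (-8- 18)/2 = -13.0000
Mz = (-1+18)/2 = 8.5000

M = (-14.0000, -13.0000, 8.5000)


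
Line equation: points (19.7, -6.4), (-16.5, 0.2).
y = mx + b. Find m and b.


m = (6.6)/(-36.2) = -0.1823
b = y1 - m*x1 = -6.4 - (6.6*19.7)/(-36.2) = -6.4 + 3.5917 = -2.8083

y = -0.1823x - 2.8083


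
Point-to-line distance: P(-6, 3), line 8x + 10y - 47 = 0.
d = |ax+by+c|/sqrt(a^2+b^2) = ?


|8*(-6) + 10*3 - 47| = |-65| = 65
sqrt(64 + 100) = sqrt(164) = 12.8062
d = 65/sqrt(164) = 5.0756

5.0756


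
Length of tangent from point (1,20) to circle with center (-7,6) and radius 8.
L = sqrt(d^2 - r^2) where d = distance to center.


d = sqrt((1+ 7)^2 + (20-6)^2) = sqrt(64+196) = 16.1245
L = sqrt(260.0000 - 64) = sqrt(196.0000) = 14.0000

14.0000


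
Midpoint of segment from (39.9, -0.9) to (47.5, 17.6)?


Mx = (39.9 + 47.5)/2 = 87.4/2 = 43.7000
My = (-0.9 + 17.6)/2 = 16.7/2 = 8.3500

(43.7000, 8.3500)


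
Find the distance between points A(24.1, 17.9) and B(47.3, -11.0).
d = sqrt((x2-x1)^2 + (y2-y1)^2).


dx = 47.3 - 24.1 = 23.2
dy = -11.0 - 17.9 = -28.9
d = sqrt(538.24 + 835.21) = sqrt(1373.45) = 37.0601

37.0601


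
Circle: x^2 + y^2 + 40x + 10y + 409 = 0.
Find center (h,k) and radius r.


h = -D/2 = -40/2 = -20
k = -E/2 = -10/2 = -5
r^2 = h^2 + k^2 - F = 400 + 25 - 409 = 16
r = 4

Center (-20, -5), radius = 4


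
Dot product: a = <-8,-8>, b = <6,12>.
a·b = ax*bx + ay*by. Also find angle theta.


a·b = -8*6 - 8*12 = -48 - 96 = -144
|a| = sqrt(64+64) = 11.3137
|b| = sqrt(36+144) = 13.4164
cos(theta) = -144/(sqrt(128)*sqrt(180)) = -144/sqrt(23040) = -0.948683
theta = arccos(-144/sqrt(23040)) = 161.5651 degrees

a·b = -144, theta = 161.5651 deg


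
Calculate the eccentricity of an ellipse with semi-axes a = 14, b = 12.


c = sqrt(196-144) = sqrt(52) = 7.2111
e = c/a = sqrt(52)/14 = 0.5151

e = 0.5151


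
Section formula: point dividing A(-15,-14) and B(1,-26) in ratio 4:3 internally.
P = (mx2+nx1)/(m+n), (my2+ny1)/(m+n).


Px = (4*1 + 3*(-15))/7 = -41/7 = -5.8571
Py = (4*(-26) + 3*(-14))/7 = -146/7 = -20.8571

P = (-5.8571, -20.8571)


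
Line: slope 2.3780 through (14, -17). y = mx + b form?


y + 17 = 2.3780(x - 14)
y = 2.3780x - 17 - 2.3780*14
y = 2.3780x - 50.2920

y = 2.3780x - 50.2920


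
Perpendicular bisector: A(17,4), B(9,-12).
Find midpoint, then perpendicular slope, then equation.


Midpoint = (13, -4)
Slope of AB = dy/dx = -16/(-8) = 2.0000
Perp slope = -dx/dy = -8/16 = -0.5000
b = My - (perp slope)*Mx = -4 + (-8*13)/(-16) = -4 + 6.5000 = 2.5000

y = -0.5000x + 2.5000


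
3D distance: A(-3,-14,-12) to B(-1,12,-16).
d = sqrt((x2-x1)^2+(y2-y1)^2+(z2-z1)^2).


dx=2, dy=26, dz=-4
d = sqrt(4+676+16) = sqrt(696) = 26.3818

26.3818


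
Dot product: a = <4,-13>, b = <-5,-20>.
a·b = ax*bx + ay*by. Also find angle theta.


a·b = 4*(-5) - 13*(-20) = -20 + 260 = 240
|a| = sqrt(16+169) = 13.6015
|b| = sqrt(25+400) = 20.6155
cos(theta) = 240/(sqrt(185)*sqrt(425)) = 240/sqrt(78625) = 0.855916
theta = arccos(240/sqrt(78625)) = 31.1390 degrees

a·b = 240, theta = 31.1390 deg


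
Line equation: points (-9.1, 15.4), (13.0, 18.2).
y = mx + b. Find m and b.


m = (2.8)/(22.1) = 0.1267
b = y1 - m*x1 = 15.4 - (2.8*(-9.1))/(22.1) = 15.4 + 1.1529 = 16.5529

y = 0.1267x + 16.5529


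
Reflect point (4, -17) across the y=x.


Reflection rule for y=x: (y, x)
(4, -17) -> (-17, 4)

(-17, 4)


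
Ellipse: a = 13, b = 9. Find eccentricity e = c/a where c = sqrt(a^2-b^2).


c = sqrt(169-81) = sqrt(88) = 9.3808
e = c/a = sqrt(88)/13 = 0.7216

e = 0.7216


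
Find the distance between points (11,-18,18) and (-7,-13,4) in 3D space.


dx=-18, dy=5, dz=-14
d = sqrt(324+25+196) = sqrt(545) = 23.3452

23.3452


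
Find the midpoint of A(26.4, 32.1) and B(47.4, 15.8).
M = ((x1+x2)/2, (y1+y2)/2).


Mx = (26.4 + 47.4)/2 = 73.8/2 = 36.9000
My = (32.1 + 15.8)/2 = 47.9/2 = 23.9500

(36.9000, 23.9500)


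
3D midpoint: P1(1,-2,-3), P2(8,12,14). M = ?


Mx = (1+8)/2 = 4.5000
My = (-2+12)/2 = 5.0000
Mz = (-3+14)/2 = 5.5000

M = (4.5000, 5.0000, 5.5000)


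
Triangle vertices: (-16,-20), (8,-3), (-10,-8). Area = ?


-16*(-3+ 8) = -80
8*(-8+ 20) = 96
-10*(-20+ 3) = 170
sum = 186
Area = |186|/2 = 93.0000

93.0000 sq units


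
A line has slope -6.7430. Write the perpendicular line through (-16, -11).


Perpendicular slope = -1/m1 = -1/(-6.7430) = 0.1483
b2 = y0 - m2*x0 = -11 - 16/(-6.7430) = -11 + 2.3728 = -8.6272

y = 0.1483x - 8.6272


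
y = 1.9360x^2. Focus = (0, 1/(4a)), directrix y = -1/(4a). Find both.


a = 1.9360
1/(4a) = 0.1291
Focus = (0, 0.1291)
Directrix: y = -0.1291

Focus = (0, 0.1291), Directrix: y = -0.1291


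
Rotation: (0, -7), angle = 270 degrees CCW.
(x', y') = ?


cos(270) = 0, sin(270) = -1
x' = 0*0 + 7*(-1) = -7
y' = 0*(-1) - 7*0 = 0

(-7, 0)


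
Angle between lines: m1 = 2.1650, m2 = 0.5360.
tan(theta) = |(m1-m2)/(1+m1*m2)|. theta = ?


m1-m2 = 1.629
1+m1*m2 = 2.16044
tan(theta) = |1.629/2.16044| = 0.754013
theta = arctan(|1.629/2.16044|) = 37.0168 degrees (acute angle)

37.0168 degrees


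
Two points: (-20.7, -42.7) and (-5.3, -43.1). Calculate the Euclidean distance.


dx = -5.3 + 20.7 = 15.4
dy = -43.1 + 42.7 = -0.4
d = sqrt(237.16 + 0.16) = sqrt(237.32) = 15.4052

15.4052


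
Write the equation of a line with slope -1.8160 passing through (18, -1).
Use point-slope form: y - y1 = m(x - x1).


y + 1 = -1.8160(x - 18)
y = -1.8160x - 1 + 1.8160*18
y = -1.8160x + 31.6880

y = -1.8160x + 31.6880


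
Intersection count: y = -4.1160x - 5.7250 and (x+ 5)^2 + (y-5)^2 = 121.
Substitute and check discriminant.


Substitute y = -4.1160x - 5.7250: (x+ 5)^2 + (-4.1160x- 5.7250-5)^2 = 121
Expand to Ax^2 + Bx + C = 0, where b-k = -10.725
A = 1+m^2 = 17.941456
B = 2(m(b-k) - h) = 2(-4.1160*(-10.725) + 5) = 98.2882
C = h^2 + (b-k)^2 - r^2 = 25 + 115.025625 - 121 = 19.025625
disc = B^2-4AC = 9660.5703 - 1365.3897 = 8295.1806
disc > 0

2 intersection points


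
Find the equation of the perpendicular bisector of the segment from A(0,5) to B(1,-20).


Midpoint = (0.5, -7.5)
Slope of AB = dy/dx = -25/1 = -25.0000
Perp slope = -dx/dy = 1/25 = 0.0400
b = My - (perp slope)*Mx = -7.5 + (1*0.5)/(-25) = -7.5 - 0.0200 = -7.5200

y = 0.0400x - 7.5200


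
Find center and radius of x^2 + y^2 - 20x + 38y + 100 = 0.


h = -D/2 = 20/2 = 10
k = -E/2 = -38/2 = -19
r^2 = h^2 + k^2 - F = 100 + 361 - 100 = 361
r = 19

Center (10, -19), radius = 19


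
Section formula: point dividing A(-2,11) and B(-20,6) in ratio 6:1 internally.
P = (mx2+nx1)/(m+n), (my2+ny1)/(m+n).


Px = (6*(-20) + 1*(-2))/7 = -122/7 = -17.4286
Py = (6*6 + 1*11)/7 = 47/7 = 6.7143

P = (-17.4286, 6.7143)


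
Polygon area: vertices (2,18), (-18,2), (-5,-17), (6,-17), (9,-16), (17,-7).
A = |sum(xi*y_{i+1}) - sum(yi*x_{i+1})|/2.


sum(xi*y_{i+1}) = 2*2 - 18*(-17) - 5*(-17) + 6*(-16) + 9*(-7) + 17*18 = 542
sum(yi*x_{i+1}) = 18*(-18) + 2*(-5) - 17*6 - 17*9 - 16*17 - 7*2 = -875
Area = |542 + 875|/2 = 1417/2 = 708.5000

708.5000 sq units


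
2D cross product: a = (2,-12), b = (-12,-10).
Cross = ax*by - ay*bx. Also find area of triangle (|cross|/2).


cross = 2*(-10) + 12*(-12) = -20 - 144 = -164
Triangle area = |-164|/2 = 164/2 = 82.0000

cross = -164, triangle area = 82.0000


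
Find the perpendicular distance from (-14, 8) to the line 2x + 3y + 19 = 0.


|2*(-14) + 3*8 + 19| = |15| = 15
sqrt(4 + 9) = sqrt(13) = 3.6056
d = 15/sqrt(13) = 4.1603

4.1603


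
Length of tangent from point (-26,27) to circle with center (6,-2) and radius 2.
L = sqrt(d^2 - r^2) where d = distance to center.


d = sqrt((-26-6)^2 + (27+ 2)^2) = sqrt(1024+841) = 43.1856
L = sqrt(1865.0000 - 4) = sqrt(1861.0000) = 43.1393

43.1393


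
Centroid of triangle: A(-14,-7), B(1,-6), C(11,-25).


Gx = (-14+1+11)/3 = -2/3 = -0.6667
Gy = (-7- 6- 25)/3 = -38/3 = -12.6667

G = (-0.6667, -12.6667)


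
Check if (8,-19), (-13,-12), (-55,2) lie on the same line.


8*(-12-2) - 13*(2+ 19) - 55*(-19+ 12)
= -112 - 273 + 385 = 0

Yes, collinear (determinant = 0)


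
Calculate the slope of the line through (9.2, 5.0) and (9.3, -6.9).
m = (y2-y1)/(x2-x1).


dy = -6.9 - 5.0 = -11.9
dx = 9.3 - 9.2 = 0.1
m = -11.9/0.1 = -119.0000

m = -119.0000


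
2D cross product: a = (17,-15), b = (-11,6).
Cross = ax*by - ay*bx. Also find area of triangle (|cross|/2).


cross = 17*6 + 15*(-11) = 102 - 165 = -63
Triangle area = |-63|/2 = 63/2 = 31.5000

cross = -63, triangle area = 31.5000


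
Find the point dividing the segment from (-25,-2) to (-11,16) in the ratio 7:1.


Px = (7*(-11) + 1*(-25))/8 = -102/8 = -12.7500
Py = (7*16 + 1*(-2))/8 = 110/8 = 13.7500

P = (-12.7500, 13.7500)


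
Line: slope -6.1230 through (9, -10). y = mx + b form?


y + 10 = -6.1230(x - 9)
y = -6.1230x - 10 + 6.1230*9
y = -6.1230x + 45.1070

y = -6.1230x + 45.1070


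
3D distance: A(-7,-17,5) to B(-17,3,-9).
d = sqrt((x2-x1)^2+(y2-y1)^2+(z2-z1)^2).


dx=-10, dy=20, dz=-14
d = sqrt(100+400+196) = sqrt(696) = 26.3818

26.3818


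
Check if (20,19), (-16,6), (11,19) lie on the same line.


20*(6-19) - 16*(19-19) + 11*(19-6)
= -260 + 0 + 143 = -117

No, not collinear (determinant = -117)


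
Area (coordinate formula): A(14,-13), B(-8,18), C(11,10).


14*(18-10) = 112
-8*(10+ 13) = -184
11*(-13-18) = -341
sum = -413
Area = |-413|/2 = 206.5000

206.5000 sq units


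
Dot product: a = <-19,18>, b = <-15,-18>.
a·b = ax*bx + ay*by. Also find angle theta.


a·b = -19*(-15) + 18*(-18) = 285 - 324 = -39
|a| = sqrt(361+324) = 26.1725
|b| = sqrt(225+324) = 23.4307
cos(theta) = -39/(sqrt(685)*sqrt(549)) = -39/sqrt(376065) = -0.063596
theta = arccos(-39/sqrt(376065)) = 93.6463 degrees

a·b = -39, theta = 93.6463 deg


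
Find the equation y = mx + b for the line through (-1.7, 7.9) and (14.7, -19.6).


m = (-27.5)/(16.4) = -1.6768
b = y1 - m*x1 = 7.9 - (-27.5*(-1.7))/(16.4) = 7.9 - 2.8506 = 5.0494

y = -1.6768x + 5.0494


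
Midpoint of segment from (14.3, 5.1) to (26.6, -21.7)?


Mx = (14.3 + 26.6)/2 = 40.9/2 = 20.4500
My = (5.1 - 21.7)/2 = -16.6/2 = -8.3000

(20.4500, -8.3000)


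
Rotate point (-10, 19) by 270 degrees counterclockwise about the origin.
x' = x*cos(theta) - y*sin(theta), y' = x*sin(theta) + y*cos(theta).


cos(270) = 0, sin(270) = -1
x' = -10*0 - 19*(-1) = 19
y' = -10*(-1) + 19*0 = 10

(19, 10)


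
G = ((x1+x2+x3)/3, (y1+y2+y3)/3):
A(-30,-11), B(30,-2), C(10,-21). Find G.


Gx = (-30+30+10)/3 = 10/3 = 3.3333
Gy = (-11- 2- 21)/3 = -34/3 = -11.3333

G = (3.3333, -11.3333)


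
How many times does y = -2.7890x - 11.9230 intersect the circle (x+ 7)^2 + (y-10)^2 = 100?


Substitute y = -2.7890x - 11.9230: (x+ 7)^2 + (-2.7890x- 11.9230-10)^2 = 100
Expand to Ax^2 + Bx + C = 0, where b-k = -21.923
A = 1+m^2 = 8.778521
B = 2(m(b-k) - h) = 2(-2.7890*(-21.923) + 7) = 136.286494
C = h^2 + (b-k)^2 - r^2 = 49 + 480.617929 - 100 = 429.617929
disc = B^2-4AC = 18574.0084 - 15085.6400 = 3488.3684
disc > 0

2 intersection points


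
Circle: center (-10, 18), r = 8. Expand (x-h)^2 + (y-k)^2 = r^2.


(x+ 10)^2 + (y-18)^2 = 8^2
D = -2h = 20, E = -2k = -36
F = h^2+k^2-r^2 = 100+324-64 = 360

x^2 + y^2 + 20x - 36y + 360 = 0


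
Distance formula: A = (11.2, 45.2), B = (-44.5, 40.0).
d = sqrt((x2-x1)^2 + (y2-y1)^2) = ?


dx = -44.5 - 11.2 = -55.7
dy = 40.0 - 45.2 = -5.2
d = sqrt(3102.49 + 27.04) = sqrt(3129.53) = 55.9422

55.9422


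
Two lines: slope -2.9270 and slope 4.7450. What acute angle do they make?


m1-m2 = -7.672
1+m1*m2 = -12.888615
tan(theta) = |-7.672/(-12.888615)| = 0.595254
theta = arctan(|-7.672/(-12.888615)|) = 30.7634 degrees (acute angle)

30.7634 degrees


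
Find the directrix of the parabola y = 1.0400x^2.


a = 1.0400
1/(4a) = 0.2404
directrix: y = -0.2404 = -0.2404

y = -0.2404


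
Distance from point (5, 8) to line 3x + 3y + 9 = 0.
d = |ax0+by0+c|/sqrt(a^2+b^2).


|3*5 + 3*8 + 9| = |48| = 48
sqrt(9 + 9) = sqrt(18) = 4.2426
d = 48/sqrt(18) = 11.3137

11.3137


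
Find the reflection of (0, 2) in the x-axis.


Reflection rule for x-axis: (x, -y)
(0, 2) -> (0, -2)

(0, -2)


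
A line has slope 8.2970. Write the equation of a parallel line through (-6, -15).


Parallel lines have equal slopes.
m2 = 8.2970
b2 = -15 - 8.2970*(-6) = 34.7820

y = 8.2970x + 34.7820


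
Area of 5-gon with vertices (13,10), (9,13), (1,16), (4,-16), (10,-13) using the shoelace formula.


sum(xi*y_{i+1}) = 13*13 + 9*16 + 1*(-16) + 4*(-13) + 10*10 = 345
sum(yi*x_{i+1}) = 10*9 + 13*1 + 16*4 - 16*10 - 13*13 = -162
Area = |345 + 162|/2 = 507/2 = 253.5000

253.5000 sq units


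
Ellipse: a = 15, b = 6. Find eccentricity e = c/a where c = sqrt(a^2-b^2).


c = sqrt(225-36) = sqrt(189) = 13.7477
e = c/a = sqrt(189)/15 = 0.9165

e = 0.9165


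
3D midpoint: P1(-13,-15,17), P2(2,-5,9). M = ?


Mx = (-13+2)/2 = -5.5000
My = (-15- 5)/2 = -10.0000
Mz = (17+9)/2 = 13.0000

M = (-5.5000, -10.0000, 13.0000)


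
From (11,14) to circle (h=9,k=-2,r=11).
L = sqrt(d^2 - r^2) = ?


d = sqrt((11-9)^2 + (14+ 2)^2) = sqrt(4+256) = 16.1245
L = sqrt(260.0000 - 121) = sqrt(139.0000) = 11.7898

11.7898


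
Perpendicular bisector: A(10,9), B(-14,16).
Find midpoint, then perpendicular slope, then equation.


Midpoint = (-2, 12.5)
Slope of AB = dy/dx = 7/(-24) = -0.2917
Perp slope = -dx/dy = 24/7 = 3.4286
b = My - (perp slope)*Mx = 12.5 + (-24*(-2))/7 = 12.5 + 6.8571 = 19.3571

y = 3.4286x + 19.3571


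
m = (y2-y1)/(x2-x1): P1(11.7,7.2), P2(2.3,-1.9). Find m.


dy = -1.9 - 7.2 = -9.1
dx = 2.3 - 11.7 = -9.4
m = -9.1/(-9.4) = 0.9681

m = 0.9681


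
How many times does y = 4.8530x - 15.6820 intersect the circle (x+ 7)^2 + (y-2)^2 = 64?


Substitute y = 4.8530x - 15.6820: (x+ 7)^2 + (4.8530x- 15.6820-2)^2 = 64
Expand to Ax^2 + Bx + C = 0, where b-k = -17.682
A = 1+m^2 = 24.551609
B = 2(m(b-k) - h) = 2(4.8530*(-17.682) + 7) = -157.621492
C = h^2 + (b-k)^2 - r^2 = 49 + 312.653124 - 64 = 297.653124
disc = B^2-4AC = 24844.5347 - 29231.4525 = -4386.9178
disc < 0

0 intersection points


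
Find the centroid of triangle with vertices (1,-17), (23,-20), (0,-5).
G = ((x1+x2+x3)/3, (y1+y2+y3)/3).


Gx = (1+23+0)/3 = 24/3 = 8.0000
Gy = (-17- 20- 5)/3 = -42/3 = -14.0000

G = (8.0000, -14.0000)


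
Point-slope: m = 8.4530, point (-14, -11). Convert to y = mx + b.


y + 11 = 8.4530(x + 14)
y = 8.4530x - 11 - 8.4530*(-14)
y = 8.4530x + 107.3420

y = 8.4530x + 107.3420


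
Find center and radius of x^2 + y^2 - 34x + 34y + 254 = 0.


h = -D/2 = 34/2 = 17
k = -E/2 = -34/2 = -17
r^2 = h^2 + k^2 - F = 289 + 289 - 254 = 324
r = 18

Center (17, -17), radius = 18


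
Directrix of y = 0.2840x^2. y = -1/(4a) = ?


a = 0.2840
1/(4a) = 0.8803
directrix: y = -0.8803 = -0.8803

y = -0.8803


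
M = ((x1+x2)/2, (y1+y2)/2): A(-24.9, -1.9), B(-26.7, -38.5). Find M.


Mx = (-24.9 - 26.7)/2 = -51.6/2 = -25.8000
My = (-1.9 - 38.5)/2 = -40.4/2 = -20.2000

(-25.8000, -20.2000)


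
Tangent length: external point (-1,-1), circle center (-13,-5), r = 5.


d = sqrt((-1+ 13)^2 + (-1+ 5)^2) = sqrt(144+16) = 12.6491
L = sqrt(160.0000 - 25) = sqrt(135.0000) = 11.6190

11.6190


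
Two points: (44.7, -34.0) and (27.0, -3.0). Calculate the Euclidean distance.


dx = 27.0 - 44.7 = -17.7
dy = -3.0 + 34.0 = 31.0
d = sqrt(313.29 + 961.0) = sqrt(1274.29) = 35.6972

35.6972


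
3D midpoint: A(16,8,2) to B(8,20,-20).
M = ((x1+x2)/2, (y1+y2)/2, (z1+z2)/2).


Mx = (16+8)/2 = 12.0000
My = (8+20)/2 = 14.0000
Mz = (2- 20)/2 = -9.0000

M = (12.0000, 14.0000, -9.0000)


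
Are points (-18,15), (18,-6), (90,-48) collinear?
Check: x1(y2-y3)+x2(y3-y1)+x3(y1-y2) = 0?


-18*(-6+ 48) + 18*(-48-15) + 90*(15+ 6)
= -756 - 1134 + 1890 = 0

Yes, collinear (determinant = 0)


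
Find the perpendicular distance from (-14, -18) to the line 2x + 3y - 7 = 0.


|2*(-14) + 3*(-18) - 7| = |-89| = 89
sqrt(4 + 9) = sqrt(13) = 3.6056
d = 89/sqrt(13) = 24.6842

24.6842


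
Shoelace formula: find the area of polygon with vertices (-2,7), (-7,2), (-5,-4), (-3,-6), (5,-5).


sum(xi*y_{i+1}) = -2*2 - 7*(-4) - 5*(-6) - 3*(-5) + 5*7 = 104
sum(yi*x_{i+1}) = 7*(-7) + 2*(-5) - 4*(-3) - 6*5 - 5*(-2) = -67
Area = |104 + 67|/2 = 171/2 = 85.5000

85.5000 sq units


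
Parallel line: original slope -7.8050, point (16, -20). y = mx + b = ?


Parallel lines have equal slopes.
m2 = -7.8050
b2 = -20 + 7.8050*16 = 104.8800

y = -7.8050x + 104.8800


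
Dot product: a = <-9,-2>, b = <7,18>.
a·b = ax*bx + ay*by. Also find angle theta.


a·b = -9*7 - 2*18 = -63 - 36 = -99
|a| = sqrt(81+4) = 9.2195
|b| = sqrt(49+324) = 19.3132
cos(theta) = -99/(sqrt(85)*sqrt(373)) = -99/sqrt(31705) = -0.555996
theta = arccos(-99/sqrt(31705)) = 123.7793 degrees

a·b = -99, theta = 123.7793 deg


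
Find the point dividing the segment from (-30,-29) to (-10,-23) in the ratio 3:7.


Px = (3*(-10) + 7*(-30))/10 = -240/10 = -24.0000
Py = (3*(-23) + 7*(-29))/10 = -272/10 = -27.2000

P = (-24.0000, -27.2000)


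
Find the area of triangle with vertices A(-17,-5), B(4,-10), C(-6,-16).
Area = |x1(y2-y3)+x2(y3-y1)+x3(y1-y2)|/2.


-17*(-10+ 16) = -102
4*(-16+ 5) = -44
-6*(-5+ 10) = -30
sum = -176
Area = |-176|/2 = 88.0000

88.0000 sq units


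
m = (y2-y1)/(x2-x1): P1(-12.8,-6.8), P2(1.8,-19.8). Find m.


dy = -19.8 + 6.8 = -13.0
dx = 1.8 + 12.8 = 14.6
m = -13.0/14.6 = -0.8904

m = -0.8904


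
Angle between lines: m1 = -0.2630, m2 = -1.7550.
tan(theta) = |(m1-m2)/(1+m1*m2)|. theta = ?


m1-m2 = 1.492
1+m1*m2 = 1.461565
tan(theta) = |1.492/1.461565| = 1.020824
theta = arctan(|1.492/1.461565|) = 45.5904 degrees (acute angle)

45.5904 degrees


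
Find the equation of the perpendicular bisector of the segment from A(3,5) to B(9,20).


Midpoint = (6, 12.5)
Slope of AB = dy/dx = 15/6 = 2.5000
Perp slope = -dx/dy = -6/15 = -0.4000
b = My - (perp slope)*Mx = 12.5 + (6*6)/15 = 12.5 + 2.4000 = 14.9000

y = -0.4000x + 14.9000


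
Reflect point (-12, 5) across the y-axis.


Reflection rule for y-axis: (-x, y)
(-12, 5) -> (12, 5)

(12, 5)


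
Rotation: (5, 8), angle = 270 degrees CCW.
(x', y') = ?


cos(270) = 0, sin(270) = -1
x' = 5*0 - 8*(-1) = 8
y' = 5*(-1) + 8*0 = -5

(8, -5)


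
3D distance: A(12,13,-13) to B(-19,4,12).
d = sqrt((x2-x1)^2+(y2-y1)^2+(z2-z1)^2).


dx=-31, dy=-9, dz=25
d = sqrt(961+81+625) = sqrt(1667) = 40.8289

40.8289


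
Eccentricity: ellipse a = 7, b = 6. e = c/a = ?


c = sqrt(49-36) = sqrt(13) = 3.6056
e = c/a = sqrt(13)/7 = 0.5151

e = 0.5151


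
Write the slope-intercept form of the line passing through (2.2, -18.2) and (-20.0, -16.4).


m = (1.8)/(-22.2) = -0.0811
b = y1 - m*x1 = -18.2 - (1.8*2.2)/(-22.2) = -18.2 + 0.1784 = -18.0216

y = -0.0811x - 18.0216


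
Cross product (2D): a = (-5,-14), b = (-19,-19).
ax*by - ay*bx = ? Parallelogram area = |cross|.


cross = -5*(-19) + 14*(-19) = 95 - 266 = -171
Parallelogram area = |-171| = 171

cross = -171, parallelogram area = 171


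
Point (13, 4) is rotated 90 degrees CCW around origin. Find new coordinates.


cos(90) = 0, sin(90) = 1
x' = 13*0 - 4*1 = -4
y' = 13*1 + 4*0 = 13

(-4, 13)


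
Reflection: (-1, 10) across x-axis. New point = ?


Reflection rule for x-axis: (x, -y)
(-1, 10) -> (-1, -10)

(-1, -10)


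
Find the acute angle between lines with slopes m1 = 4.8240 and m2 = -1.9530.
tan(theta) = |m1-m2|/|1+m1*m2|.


m1-m2 = 6.777
1+m1*m2 = -8.421272
tan(theta) = |6.777/(-8.421272)| = 0.804748
theta = arctan(|6.777/(-8.421272)|) = 38.8253 degrees (acute angle)

38.8253 degrees


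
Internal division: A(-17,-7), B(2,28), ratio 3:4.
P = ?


Px = (3*2 + 4*(-17))/7 = -62/7 = -8.8571
Py = (3*28 + 4*(-7))/7 = 56/7 = 8.0000

P = (-8.8571, 8.0000)


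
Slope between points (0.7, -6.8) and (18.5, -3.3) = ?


dy = -3.3 + 6.8 = 3.5
dx = 18.5 - 0.7 = 17.8
m = 3.5/17.8 = 0.1966

m = 0.1966


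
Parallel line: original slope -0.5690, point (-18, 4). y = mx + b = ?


Parallel lines have equal slopes.
m2 = -0.5690
b2 = 4 + 0.5690*(-18) = -6.2420

y = -0.5690x - 6.2420


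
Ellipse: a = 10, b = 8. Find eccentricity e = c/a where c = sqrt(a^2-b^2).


c = sqrt(100-64) = sqrt(36) = 6.0000
e = c/a = 6/10 = 0.6000

e = 0.6000


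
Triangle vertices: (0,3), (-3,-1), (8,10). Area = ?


0*(-1-10) = 0
-3*(10-3) = -21
8*(3+ 1) = 32
sum = 11
Area = |11|/2 = 5.5000

5.5000 sq units


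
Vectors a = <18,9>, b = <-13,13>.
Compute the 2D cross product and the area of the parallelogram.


cross = 18*13 - 9*(-13) = 234 + 117 = 351
Parallelogram area = |351| = 351

cross = 351, parallelogram area = 351


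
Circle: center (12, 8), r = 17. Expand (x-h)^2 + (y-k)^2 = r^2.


(x-12)^2 + (y-8)^2 = 17^2
D = -2h = -24, E = -2k = -16
F = h^2+k^2-r^2 = 144+64-289 = -81

x^2 + y^2 - 24x - 16y - 81 = 0


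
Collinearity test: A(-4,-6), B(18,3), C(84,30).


-4*(3-30) + 18*(30+ 6) + 84*(-6-3)
= 108 + 648 - 756 = 0

Yes, collinear (determinant = 0)


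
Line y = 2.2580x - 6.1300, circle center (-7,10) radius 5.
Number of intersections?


Substitute y = 2.2580x - 6.1300: (x+ 7)^2 + (2.2580x- 6.1300-10)^2 = 25
Expand to Ax^2 + Bx + C = 0, where b-k = -16.13
A = 1+m^2 = 6.098564
B = 2(m(b-k) - h) = 2(2.2580*(-16.13) + 7) = -58.84308
C = h^2 + (b-k)^2 - r^2 = 49 + 260.1769 - 25 = 284.1769
disc = B^2-4AC = 3462.5081 - 6932.2840 = -3469.7759
disc < 0

0 intersection points


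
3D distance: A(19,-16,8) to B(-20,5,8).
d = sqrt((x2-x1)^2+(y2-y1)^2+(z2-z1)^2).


dx=-39, dy=21, dz=0
d = sqrt(1521+441+0) = sqrt(1962) = 44.2945

44.2945


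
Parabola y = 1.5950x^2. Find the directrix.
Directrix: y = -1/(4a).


a = 1.5950
1/(4a) = 0.1567
directrix: y = -0.1567 = -0.1567

y = -0.1567


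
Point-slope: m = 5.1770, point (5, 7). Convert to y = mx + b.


y - 7 = 5.1770(x - 5)
y = 5.1770x + 7 - 5.1770*5
y = 5.1770x - 18.8850

y = 5.1770x - 18.8850


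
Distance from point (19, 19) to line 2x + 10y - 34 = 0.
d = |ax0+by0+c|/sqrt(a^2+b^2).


|2*19 + 10*19 - 34| = |194| = 194
sqrt(4 + 100) = sqrt(104) = 10.1980
d = 194/sqrt(104) = 19.0233

19.0233


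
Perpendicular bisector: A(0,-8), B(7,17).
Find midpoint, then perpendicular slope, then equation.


Midpoint = (3.5, 4.5)
Slope of AB = dy/dx = 25/7 = 3.5714
Perp slope = -dx/dy = -7/25 = -0.2800
b = My - (perp slope)*Mx = 4.5 + (7*3.5)/25 = 4.5 + 0.9800 = 5.4800

y = -0.2800x + 5.4800


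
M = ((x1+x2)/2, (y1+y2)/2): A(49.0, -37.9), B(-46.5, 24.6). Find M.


Mx = (49.0 - 46.5)/2 = 2.5/2 = 1.2500
My = (-37.9 + 24.6)/2 = -13.3/2 = -6.6500

(1.2500, -6.6500)


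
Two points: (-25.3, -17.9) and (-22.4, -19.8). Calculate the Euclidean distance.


dx = -22.4 + 25.3 = 2.9
dy = -19.8 + 17.9 = -1.9
d = sqrt(8.41 + 3.61) = sqrt(12.02) = 3.4670

3.4670


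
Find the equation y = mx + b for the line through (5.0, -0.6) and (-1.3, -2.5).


m = (-1.9)/(-6.3) = 0.3016
b = y1 - m*x1 = -0.6 - (-1.9*5.0)/(-6.3) = -0.6 - 1.5079 = -2.1079

y = 0.3016x - 2.1079


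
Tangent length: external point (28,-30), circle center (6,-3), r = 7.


d = sqrt((28-6)^2 + (-30+ 3)^2) = sqrt(484+729) = 34.8281
L = sqrt(1213.0000 - 49) = sqrt(1164.0000) = 34.1174

34.1174


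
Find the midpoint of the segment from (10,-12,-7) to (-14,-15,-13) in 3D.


Mx = (10- 14)/2 = -2.0000
My = (-12- 15)/2 = -13.5000
Mz = (-7- 13)/2 = -10.0000

M = (-2.0000, -13.5000, -10.0000)


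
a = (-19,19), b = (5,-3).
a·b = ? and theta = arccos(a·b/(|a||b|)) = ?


a·b = -19*5 + 19*(-3) = -95 - 57 = -152
|a| = sqrt(361+361) = 26.8701
|b| = sqrt(25+9) = 5.8310
cos(theta) = -152/(sqrt(722)*sqrt(34)) = -152/sqrt(24548) = -0.970143
theta = arccos(-152/sqrt(24548)) = 165.9638 degrees

a·b = -152, theta = 165.9638 deg


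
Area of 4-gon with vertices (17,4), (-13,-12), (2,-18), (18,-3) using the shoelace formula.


sum(xi*y_{i+1}) = 17*(-12) - 13*(-18) + 2*(-3) + 18*4 = 96
sum(yi*x_{i+1}) = 4*(-13) - 12*2 - 18*18 - 3*17 = -451
Area = |96 + 451|/2 = 547/2 = 273.5000

273.5000 sq units


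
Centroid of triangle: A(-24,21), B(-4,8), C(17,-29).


Gx = (-24- 4+17)/3 = -11/3 = -3.6667
Gy = (21+8- 29)/3 = 0/3 = 0

G = (-3.6667, 0)


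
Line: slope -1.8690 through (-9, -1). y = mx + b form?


y + 1 = -1.8690(x + 9)
y = -1.8690x - 1 + 1.8690*(-9)
y = -1.8690x - 17.8210

y = -1.8690x - 17.8210


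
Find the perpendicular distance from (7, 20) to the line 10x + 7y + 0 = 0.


|10*7 + 7*20 + 0| = |210| = 210
sqrt(100 + 49) = sqrt(149) = 12.2066
d = 210/sqrt(149) = 17.2039

17.2039


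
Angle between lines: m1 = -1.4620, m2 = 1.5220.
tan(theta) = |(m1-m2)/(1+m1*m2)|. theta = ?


m1-m2 = -2.984
1+m1*m2 = -1.225164
tan(theta) = |-2.984/(-1.225164)| = 2.435592
theta = arctan(|-2.984/(-1.225164)|) = 67.6780 degrees (acute angle)

67.6780 degrees


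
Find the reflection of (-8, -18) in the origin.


Reflection rule for origin: (-x, -y)
(-8, -18) -> (8, 18)

(8, 18)


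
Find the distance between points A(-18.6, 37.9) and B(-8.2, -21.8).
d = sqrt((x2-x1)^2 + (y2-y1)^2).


dx = -8.2 + 18.6 = 10.4
dy = -21.8 - 37.9 = -59.7
d = sqrt(108.16 + 3564.09) = sqrt(3672.25) = 60.5991

60.5991


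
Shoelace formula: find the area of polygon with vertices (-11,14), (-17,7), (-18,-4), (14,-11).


sum(xi*y_{i+1}) = -11*7 - 17*(-4) - 18*(-11) + 14*14 = 385
sum(yi*x_{i+1}) = 14*(-17) + 7*(-18) - 4*14 - 11*(-11) = -299
Area = |385 + 299|/2 = 684/2 = 342.0000

342.0000 sq units


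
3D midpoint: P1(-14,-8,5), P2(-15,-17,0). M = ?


Mx = (-14- 15)/2 = -14.5000
My = (-8- 17)/2 = -12.5000
Mz = (5+0)/2 = 2.5000

M = (-14.5000, -12.5000, 2.5000)


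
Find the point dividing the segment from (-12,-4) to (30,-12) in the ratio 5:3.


Px = (5*30 + 3*(-12))/8 = 114/8 = 14.2500
Py = (5*(-12) + 3*(-4))/8 = -72/8 = -9.0000

P = (14.2500, -9.0000)


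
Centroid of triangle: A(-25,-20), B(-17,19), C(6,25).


Gx = (-25- 17+6)/3 = -36/3 = -12.0000
Gy = (-20+19+25)/3 = 24/3 = 8.0000

G = (-12.0000, 8.0000)


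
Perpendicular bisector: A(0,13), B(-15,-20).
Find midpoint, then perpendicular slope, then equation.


Midpoint = (-7.5, -3.5)
Slope of AB = dy/dx = -33/(-15) = 2.2000
Perp slope = -dx/dy = -15/33 = -0.4545
b = My - (perp slope)*Mx = -3.5 + (-15*(-7.5))/(-33) = -3.5 - 3.4091 = -6.9091

y = -0.4545x - 6.9091


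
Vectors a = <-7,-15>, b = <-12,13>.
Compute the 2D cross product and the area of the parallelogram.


cross = -7*13 + 15*(-12) = -91 - 180 = -271
Parallelogram area = |-271| = 271

cross = -271, parallelogram area = 271


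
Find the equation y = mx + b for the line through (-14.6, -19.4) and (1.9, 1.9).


m = (21.3)/(16.5) = 1.2909
b = y1 - m*x1 = -19.4 - (21.3*(-14.6))/(16.5) = -19.4 + 18.8473 = -0.5527

y = 1.2909x - 0.5527


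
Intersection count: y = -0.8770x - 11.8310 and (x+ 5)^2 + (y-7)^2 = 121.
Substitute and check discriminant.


Substitute y = -0.8770x - 11.8310: (x+ 5)^2 + (-0.8770x- 11.8310-7)^2 = 121
Expand to Ax^2 + Bx + C = 0, where b-k = -18.831
A = 1+m^2 = 1.769129
B = 2(m(b-k) - h) = 2(-0.8770*(-18.831) + 5) = 43.029574
C = h^2 + (b-k)^2 - r^2 = 25 + 354.606561 - 121 = 258.606561
disc = B^2-4AC = 1851.5442 - 1830.0335 = 21.5107
disc > 0

2 intersection points


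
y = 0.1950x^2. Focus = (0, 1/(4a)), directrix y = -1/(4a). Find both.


a = 0.1950
1/(4a) = 1.2821
Focus = (0, 1.2821)
Directrix: y = -1.2821

Focus = (0, 1.2821), Directrix: y = -1.2821


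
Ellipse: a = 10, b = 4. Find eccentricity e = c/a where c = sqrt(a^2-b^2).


c = sqrt(100-16) = sqrt(84) = 9.1652
e = c/a = sqrt(84)/10 = 0.9165

e = 0.9165


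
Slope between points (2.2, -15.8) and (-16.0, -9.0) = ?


dy = -9.0 + 15.8 = 6.8
dx = -16.0 - 2.2 = -18.2
m = 6.8/(-18.2) = -0.3736

m = -0.3736


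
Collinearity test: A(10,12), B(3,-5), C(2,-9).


10*(-5+ 9) + 3*(-9-12) + 2*(12+ 5)
= 40 - 63 + 34 = 11

No, not collinear (determinant = 11)


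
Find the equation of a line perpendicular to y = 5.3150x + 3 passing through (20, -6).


Perpendicular slope = -1/m1 = -1/5.3150 = -0.1881
b2 = y0 - m2*x0 = -6 + 20/5.3150 = -6 + 3.7629 = -2.2371

y = -0.1881x - 2.2371


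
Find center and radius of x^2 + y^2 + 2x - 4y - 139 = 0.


h = -D/2 = -2/2 = -1
k = -E/2 = 4/2 = 2
r^2 = h^2 + k^2 - F = 1 + 4 + 139 = 144
r = 12

Center (-1, 2), radius = 12


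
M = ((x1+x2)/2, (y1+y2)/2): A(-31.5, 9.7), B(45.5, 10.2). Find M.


Mx = (-31.5 + 45.5)/2 = 14.0/2 = 7.0000
My = (9.7 + 10.2)/2 = 19.9/2 = 9.9500

(7.0000, 9.9500)


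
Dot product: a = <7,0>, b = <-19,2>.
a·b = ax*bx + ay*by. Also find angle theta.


a·b = 7*(-19) + 0*2 = -133 + 0 = -133
|a| = sqrt(49+0) = 7.0000
|b| = sqrt(361+4) = 19.1050
cos(theta) = -133/(sqrt(49)*sqrt(365)) = -133/sqrt(17885) = -0.994505
theta = arccos(-133/sqrt(17885)) = 173.9910 degrees

a·b = -133, theta = 173.9910 deg


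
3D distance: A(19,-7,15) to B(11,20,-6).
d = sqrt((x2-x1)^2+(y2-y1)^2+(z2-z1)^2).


dx=-8, dy=27, dz=-21
d = sqrt(64+729+441) = sqrt(1234) = 35.1283

35.1283


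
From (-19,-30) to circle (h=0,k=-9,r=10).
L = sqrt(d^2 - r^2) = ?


d = sqrt((-19-0)^2 + (-30+ 9)^2) = sqrt(361+441) = 28.3196
L = sqrt(802.0000 - 100) = sqrt(702.0000) = 26.4953

26.4953


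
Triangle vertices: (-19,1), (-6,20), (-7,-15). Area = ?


-19*(20+ 15) = -665
-6*(-15-1) = 96
-7*(1-20) = 133
sum = -436
Area = |-436|/2 = 218.0000

218.0000 sq units


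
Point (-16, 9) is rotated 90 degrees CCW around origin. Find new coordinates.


cos(90) = 0, sin(90) = 1
x' = -16*0 - 9*1 = -9
y' = -16*1 + 9*0 = -16

(-9, -16)


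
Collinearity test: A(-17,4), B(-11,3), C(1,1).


-17*(3-1) - 11*(1-4) + 1*(4-3)
= -34 + 33 + 1 = 0

Yes, collinear (determinant = 0)


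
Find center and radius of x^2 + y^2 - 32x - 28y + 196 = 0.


h = -D/2 = 32/2 = 16
k = -E/2 = 28/2 = 14
r^2 = h^2 + k^2 - F = 256 + 196 - 196 = 256
r = 16

Center (16, 14), radius = 16


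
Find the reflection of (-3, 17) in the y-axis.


Reflection rule for y-axis: (-x, y)
(-3, 17) -> (3, 17)

(3, 17)


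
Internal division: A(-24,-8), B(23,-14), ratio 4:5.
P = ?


Px = (4*23 + 5*(-24))/9 = -28/9 = -3.1111
Py = (4*(-14) + 5*(-8))/9 = -96/9 = -10.6667

P = (-3.1111, -10.6667)


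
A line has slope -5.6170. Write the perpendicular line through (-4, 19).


Perpendicular slope = -1/m1 = -1/(-5.6170) = 0.1780
b2 = y0 - m2*x0 = 19 - 4/(-5.6170) = 19 + 0.7121 = 19.7121

y = 0.1780x + 19.7121


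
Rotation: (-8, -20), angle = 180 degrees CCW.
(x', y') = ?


cos(180) = -1, sin(180) = 0
x' = -8*(-1) + 20*0 = 8
y' = -8*0 - 20*(-1) = 20

(8, 20)


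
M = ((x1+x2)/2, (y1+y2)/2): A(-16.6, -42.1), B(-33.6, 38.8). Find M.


Mx = (-16.6 - 33.6)/2 = -50.2/2 = -25.1000
My = (-42.1 + 38.8)/2 = -3.3/2 = -1.6500

(-25.1000, -1.6500)


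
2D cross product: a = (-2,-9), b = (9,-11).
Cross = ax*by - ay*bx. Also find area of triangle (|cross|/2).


cross = -2*(-11) + 9*9 = 22 + 81 = 103
Triangle area = |103|/2 = 103/2 = 51.5000

cross = 103, triangle area = 51.5000


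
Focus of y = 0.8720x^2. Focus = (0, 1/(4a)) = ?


a = 0.8720
4a = 3.4880
focus = (0, 1/3.4880) = (0, 0.2867)

Focus = (0, 0.2867)


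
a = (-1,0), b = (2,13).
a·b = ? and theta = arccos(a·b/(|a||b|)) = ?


a·b = -1*2 + 0*13 = -2 + 0 = -2
|a| = sqrt(1+0) = 1.0000
|b| = sqrt(4+169) = 13.1529
cos(theta) = -2/(sqrt(1)*sqrt(173)) = -2/sqrt(173) = -0.152057
theta = arccos(-2/sqrt(173)) = 98.7462 degrees

a·b = -2, theta = 98.7462 deg


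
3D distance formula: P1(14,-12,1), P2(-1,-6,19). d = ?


dx=-15, dy=6, dz=18
d = sqrt(225+36+324) = sqrt(585) = 24.1868

24.1868


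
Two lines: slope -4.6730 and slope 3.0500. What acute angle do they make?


m1-m2 = -7.723
1+m1*m2 = -13.25265
tan(theta) = |-7.723/(-13.25265)| = 0.582751
theta = arctan(|-7.723/(-13.25265)|) = 30.2316 degrees (acute angle)

30.2316 degrees


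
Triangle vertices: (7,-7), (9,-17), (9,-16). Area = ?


7*(-17+ 16) = -7
9*(-16+ 7) = -81
9*(-7+ 17) = 90
sum = 2
Area = |2|/2 = 1.0000

1.0000 sq units


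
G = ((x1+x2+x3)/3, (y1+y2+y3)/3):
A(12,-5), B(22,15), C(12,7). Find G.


Gx = (12+22+12)/3 = 46/3 = 15.3333
Gy = (-5+15+7)/3 = 17/3 = 5.6667

G = (15.3333, 5.6667)
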